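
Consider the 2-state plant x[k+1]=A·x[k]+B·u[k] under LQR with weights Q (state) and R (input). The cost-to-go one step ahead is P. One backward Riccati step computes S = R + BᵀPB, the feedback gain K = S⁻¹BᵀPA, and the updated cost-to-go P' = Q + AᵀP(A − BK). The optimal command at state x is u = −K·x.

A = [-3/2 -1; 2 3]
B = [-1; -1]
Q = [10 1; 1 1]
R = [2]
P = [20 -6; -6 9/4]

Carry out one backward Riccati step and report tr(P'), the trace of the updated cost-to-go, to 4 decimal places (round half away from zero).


58.8980

BᵀP = [-14.0000 3.7500]
S = R + BᵀPB = [2] + [10.2500] = [12.2500]
BᵀPA = [28.5000 25.2500]
K = S⁻¹·BᵀPA = [2.3265 2.0612]
A−BK = [0.8265 1.0612; 4.3265 5.0612]
AᵀP(A−BK) = [23.6939 23.7551; 23.7551 24.2041]
P' = Q + AᵀP(A−BK) = [33.6939 24.7551; 24.7551 25.2041]
tr(P') = 58.8980


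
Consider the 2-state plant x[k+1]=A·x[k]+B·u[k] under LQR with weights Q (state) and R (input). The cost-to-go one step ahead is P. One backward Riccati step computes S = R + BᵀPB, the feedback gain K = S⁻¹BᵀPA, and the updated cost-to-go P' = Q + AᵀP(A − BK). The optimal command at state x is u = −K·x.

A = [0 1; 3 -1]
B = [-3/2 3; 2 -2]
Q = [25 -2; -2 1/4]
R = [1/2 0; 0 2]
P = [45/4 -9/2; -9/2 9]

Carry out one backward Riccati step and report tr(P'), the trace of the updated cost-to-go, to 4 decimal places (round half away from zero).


BᵀP = [-25.8750 24.7500; 42.7500 -31.5000]
S = R + BᵀPB = [1/2 0; 0 2] + [88.3125 -127.1250; -127.1250 191.2500] = [88.8125 -127.1250; -127.1250 193.2500]
BᵀPA = [74.2500 -50.6250; -94.5000 74.2500]
K = S⁻¹·BᵀPA = [2.3303 -0.3435; 1.0439 0.1583]
A−BK = [0.3637 0.0100; 0.4273 0.0035]
AᵀP(A−BK) = [6.6271 -0.0404; -0.0404 0.1100]
P' = Q + AᵀP(A−BK) = [31.6271 -2.0404; -2.0404 0.3600]
tr(P') = 31.9871

31.9871


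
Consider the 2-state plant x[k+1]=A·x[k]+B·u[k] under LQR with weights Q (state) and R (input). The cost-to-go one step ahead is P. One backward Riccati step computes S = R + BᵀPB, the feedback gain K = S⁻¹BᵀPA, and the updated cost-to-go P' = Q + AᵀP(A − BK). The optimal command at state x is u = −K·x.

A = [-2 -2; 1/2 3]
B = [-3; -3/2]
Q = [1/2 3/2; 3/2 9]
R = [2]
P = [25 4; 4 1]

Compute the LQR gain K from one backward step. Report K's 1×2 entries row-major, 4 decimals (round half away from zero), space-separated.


BᵀP = [-81.0000 -13.5000]
S = R + BᵀPB = [2] + [263.2500] = [265.2500]
BᵀPA = [155.2500 121.5000]
K = S⁻¹·BᵀPA = [0.5853 0.4581]
A−BK = [-0.2441 -0.6258; 1.3779 3.6871]
AᵀP(A−BK) = [1.3827 2.3864; 2.3864 5.3459]
P' = Q + AᵀP(A−BK) = [1.8827 3.8864; 3.8864 14.3459]
tr(P') = 16.2286

0.5853 0.4581


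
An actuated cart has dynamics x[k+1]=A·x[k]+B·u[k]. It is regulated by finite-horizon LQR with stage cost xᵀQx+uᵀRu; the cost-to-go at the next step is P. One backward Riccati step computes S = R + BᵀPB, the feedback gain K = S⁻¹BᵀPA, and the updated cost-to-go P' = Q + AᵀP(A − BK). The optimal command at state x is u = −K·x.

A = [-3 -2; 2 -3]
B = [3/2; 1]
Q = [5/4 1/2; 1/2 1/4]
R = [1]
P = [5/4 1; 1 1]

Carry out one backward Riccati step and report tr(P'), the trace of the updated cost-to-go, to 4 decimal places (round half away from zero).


BᵀP = [2.8750 2.5000]
S = R + BᵀPB = [1] + [6.8125] = [7.8125]
BᵀPA = [-3.6250 -13.2500]
K = S⁻¹·BᵀPA = [-0.4640 -1.6960]
A−BK = [-2.3040 0.5440; 2.4640 -1.3040]
AᵀP(A−BK) = [1.5680 0.3520; 0.3520 3.5280]
P' = Q + AᵀP(A−BK) = [2.8180 0.8520; 0.8520 3.7780]
tr(P') = 6.5960

6.5960


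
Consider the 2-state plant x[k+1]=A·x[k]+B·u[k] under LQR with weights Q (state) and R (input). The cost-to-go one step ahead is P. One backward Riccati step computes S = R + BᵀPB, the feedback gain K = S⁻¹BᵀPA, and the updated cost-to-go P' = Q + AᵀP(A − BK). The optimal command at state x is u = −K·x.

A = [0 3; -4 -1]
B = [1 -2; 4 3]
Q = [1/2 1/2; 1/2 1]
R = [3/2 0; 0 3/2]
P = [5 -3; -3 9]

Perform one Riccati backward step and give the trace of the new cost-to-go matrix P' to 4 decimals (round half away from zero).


4.9892

BᵀP = [-7.0000 33.0000; -19.0000 33.0000]
S = R + BᵀPB = [3/2 0; 0 3/2] + [125.0000 113.0000; 113.0000 137.0000] = [126.5000 113.0000; 113.0000 138.5000]
BᵀPA = [-132.0000 -54.0000; -132.0000 -90.0000]
K = S⁻¹·BᵀPA = [-0.7084 0.5664; -0.3751 -1.1119]
A−BK = [-0.0417 0.2098; -0.0410 0.0702]
AᵀP(A−BK) = [0.9774 -0.0114; -0.0114 2.5118]
P' = Q + AᵀP(A−BK) = [1.4774 0.4886; 0.4886 3.5118]
tr(P') = 4.9892


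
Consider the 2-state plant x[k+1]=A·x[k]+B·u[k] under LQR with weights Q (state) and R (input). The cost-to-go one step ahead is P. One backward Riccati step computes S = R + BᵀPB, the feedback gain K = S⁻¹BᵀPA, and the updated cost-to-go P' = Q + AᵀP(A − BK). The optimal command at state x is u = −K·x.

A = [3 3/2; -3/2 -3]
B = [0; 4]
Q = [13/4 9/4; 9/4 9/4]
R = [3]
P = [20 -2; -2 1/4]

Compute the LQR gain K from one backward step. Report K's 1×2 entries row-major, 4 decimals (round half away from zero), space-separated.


BᵀP = [-8.0000 1.0000]
S = R + BᵀPB = [3] + [4.0000] = [7.0000]
BᵀPA = [-25.5000 -15.0000]
K = S⁻¹·BᵀPA = [-3.6429 -2.1429]
A−BK = [3.0000 1.5000; 13.0714 5.5714]
AᵀP(A−BK) = [105.6696 58.9821; 58.9821 33.1071]
P' = Q + AᵀP(A−BK) = [108.9196 61.2321; 61.2321 35.3571]
tr(P') = 144.2768

-3.6429 -2.1429


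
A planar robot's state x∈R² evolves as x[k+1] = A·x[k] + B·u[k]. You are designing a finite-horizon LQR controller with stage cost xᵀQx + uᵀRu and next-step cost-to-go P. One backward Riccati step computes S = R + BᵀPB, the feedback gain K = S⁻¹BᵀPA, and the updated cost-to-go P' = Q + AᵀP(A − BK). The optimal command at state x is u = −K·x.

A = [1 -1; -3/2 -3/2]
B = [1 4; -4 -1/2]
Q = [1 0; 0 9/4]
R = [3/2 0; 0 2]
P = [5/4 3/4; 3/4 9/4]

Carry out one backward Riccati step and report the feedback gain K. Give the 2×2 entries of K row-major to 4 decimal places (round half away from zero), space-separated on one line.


BᵀP = [-1.7500 -8.2500; 4.6250 1.8750]
S = R + BᵀPB = [3/2 0; 0 2] + [31.2500 -2.8750; -2.8750 17.5625] = [32.7500 -2.8750; -2.8750 19.5625]
BᵀPA = [10.6250 14.1250; 1.8125 -7.4375]
K = S⁻¹·BᵀPA = [0.3369 0.4031; 0.1422 -0.3209]
A−BK = [0.0944 -0.1193; -0.0813 -0.0480]
AᵀP(A−BK) = [0.2252 0.1110; 0.1110 0.4813]
P' = Q + AᵀP(A−BK) = [1.2252 0.1110; 0.1110 2.7313]
tr(P') = 3.9565

0.3369 0.4031 0.1422 -0.3209


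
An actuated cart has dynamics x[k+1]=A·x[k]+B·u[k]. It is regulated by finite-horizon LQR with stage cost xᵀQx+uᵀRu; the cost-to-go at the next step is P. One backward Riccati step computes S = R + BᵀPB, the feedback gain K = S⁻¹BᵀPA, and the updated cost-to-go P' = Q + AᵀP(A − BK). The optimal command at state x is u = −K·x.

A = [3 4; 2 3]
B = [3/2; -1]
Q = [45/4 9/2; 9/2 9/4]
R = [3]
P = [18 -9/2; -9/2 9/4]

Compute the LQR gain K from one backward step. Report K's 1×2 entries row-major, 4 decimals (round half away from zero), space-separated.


BᵀP = [31.5000 -9.0000]
S = R + BᵀPB = [3] + [56.2500] = [59.2500]
BᵀPA = [76.5000 99.0000]
K = S⁻¹·BᵀPA = [1.2911 1.6709]
A−BK = [1.0633 1.4937; 3.2911 4.6709]
AᵀP(A−BK) = [18.2278 25.1772; 25.1772 34.8323]
P' = Q + AᵀP(A−BK) = [29.4778 29.6772; 29.6772 37.0823]
tr(P') = 66.5601

1.2911 1.6709


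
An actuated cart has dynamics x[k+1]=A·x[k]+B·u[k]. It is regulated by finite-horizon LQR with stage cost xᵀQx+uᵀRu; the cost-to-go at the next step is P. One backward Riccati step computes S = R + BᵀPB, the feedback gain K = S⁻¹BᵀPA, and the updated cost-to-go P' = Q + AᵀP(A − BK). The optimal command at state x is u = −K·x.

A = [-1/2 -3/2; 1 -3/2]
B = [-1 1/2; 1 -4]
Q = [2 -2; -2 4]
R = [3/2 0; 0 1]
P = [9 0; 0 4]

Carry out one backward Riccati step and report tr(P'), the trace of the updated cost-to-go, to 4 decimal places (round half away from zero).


BᵀP = [-9.0000 4.0000; 4.5000 -16.0000]
S = R + BᵀPB = [3/2 0; 0 1] + [13.0000 -20.5000; -20.5000 66.2500] = [14.5000 -20.5000; -20.5000 67.2500]
BᵀPA = [8.5000 7.5000; -18.2500 17.2500]
K = S⁻¹·BᵀPA = [0.3559 1.5463; -0.1629 0.7279]
A−BK = [-0.0626 -0.3176; -0.0074 -0.1348]
AᵀP(A−BK) = [0.2521 0.8901; 0.8901 5.0971]
P' = Q + AᵀP(A−BK) = [2.2521 -1.1099; -1.1099 9.0971]
tr(P') = 11.3492

11.3492


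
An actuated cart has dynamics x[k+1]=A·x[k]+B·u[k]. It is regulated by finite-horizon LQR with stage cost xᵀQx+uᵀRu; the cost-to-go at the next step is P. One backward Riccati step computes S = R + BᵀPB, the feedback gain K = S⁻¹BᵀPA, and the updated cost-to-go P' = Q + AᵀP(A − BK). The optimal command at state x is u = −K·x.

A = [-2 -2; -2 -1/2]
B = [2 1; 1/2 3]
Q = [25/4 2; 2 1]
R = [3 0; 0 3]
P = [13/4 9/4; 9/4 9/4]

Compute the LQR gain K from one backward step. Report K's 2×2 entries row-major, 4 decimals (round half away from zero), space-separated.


-0.5325 -0.5046 -0.6238 -0.3034

BᵀP = [7.6250 5.6250; 10.0000 9.0000]
S = R + BᵀPB = [3 0; 0 3] + [18.0625 24.5000; 24.5000 37.0000] = [21.0625 24.5000; 24.5000 40.0000]
BᵀPA = [-26.5000 -18.0625; -38.0000 -24.5000]
K = S⁻¹·BᵀPA = [-0.5325 -0.5046; -0.6238 -0.3034]
A−BK = [-0.3111 -0.6873; 0.1378 0.6625]
AᵀP(A−BK) = [2.1827 1.5975; 1.5975 1.5139]
P' = Q + AᵀP(A−BK) = [8.4327 3.5975; 3.5975 2.5139]
tr(P') = 10.9466


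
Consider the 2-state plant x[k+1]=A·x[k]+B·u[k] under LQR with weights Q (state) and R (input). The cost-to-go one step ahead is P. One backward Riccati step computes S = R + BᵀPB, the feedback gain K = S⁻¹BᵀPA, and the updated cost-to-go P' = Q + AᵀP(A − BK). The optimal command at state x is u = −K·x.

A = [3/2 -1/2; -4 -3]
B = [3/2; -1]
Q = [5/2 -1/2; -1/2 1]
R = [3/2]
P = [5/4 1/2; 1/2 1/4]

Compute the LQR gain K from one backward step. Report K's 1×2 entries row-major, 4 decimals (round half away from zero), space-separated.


BᵀP = [1.3750 0.5000]
S = R + BᵀPB = [3/2] + [1.5625] = [3.0625]
BᵀPA = [0.0625 -2.1875]
K = S⁻¹·BᵀPA = [0.0204 -0.7143]
A−BK = [1.4694 0.5714; -3.9796 -3.7143]
AᵀP(A−BK) = [0.8112 0.8571; 0.8571 2.5000]
P' = Q + AᵀP(A−BK) = [3.3112 0.3571; 0.3571 3.5000]
tr(P') = 6.8112

0.0204 -0.7143


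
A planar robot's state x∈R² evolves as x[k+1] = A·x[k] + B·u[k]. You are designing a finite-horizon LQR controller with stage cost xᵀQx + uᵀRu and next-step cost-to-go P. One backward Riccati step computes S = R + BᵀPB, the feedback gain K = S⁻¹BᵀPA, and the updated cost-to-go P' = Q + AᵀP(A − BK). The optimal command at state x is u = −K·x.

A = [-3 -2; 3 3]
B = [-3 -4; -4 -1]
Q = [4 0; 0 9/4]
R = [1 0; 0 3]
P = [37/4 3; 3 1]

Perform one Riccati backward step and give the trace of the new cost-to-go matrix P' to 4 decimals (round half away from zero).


7.3395

BᵀP = [-39.7500 -13.0000; -40.0000 -13.0000]
S = R + BᵀPB = [1 0; 0 3] + [171.2500 172.0000; 172.0000 173.0000] = [172.2500 172.0000; 172.0000 176.0000]
BᵀPA = [80.2500 40.5000; 81.0000 41.0000]
K = S⁻¹·BᵀPA = [0.2623 0.1038; 0.2039 0.1315]
A−BK = [-1.3975 -1.1626; 4.2531 3.5468]
AᵀP(A−BK) = [0.6855 0.5174; 0.5174 0.4040]
P' = Q + AᵀP(A−BK) = [4.6855 0.5174; 0.5174 2.6540]
tr(P') = 7.3395


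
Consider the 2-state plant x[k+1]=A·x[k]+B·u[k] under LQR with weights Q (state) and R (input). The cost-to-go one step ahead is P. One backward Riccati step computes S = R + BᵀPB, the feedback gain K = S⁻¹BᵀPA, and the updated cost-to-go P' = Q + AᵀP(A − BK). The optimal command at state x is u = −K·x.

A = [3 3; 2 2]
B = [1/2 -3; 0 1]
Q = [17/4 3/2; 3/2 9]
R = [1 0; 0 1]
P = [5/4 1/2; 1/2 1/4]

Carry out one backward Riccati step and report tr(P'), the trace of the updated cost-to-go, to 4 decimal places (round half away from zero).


18.0068

BᵀP = [0.6250 0.2500; -3.2500 -1.2500]
S = R + BᵀPB = [1 0; 0 1] + [0.3125 -1.6250; -1.6250 8.5000] = [1.3125 -1.6250; -1.6250 9.5000]
BᵀPA = [2.3750 2.3750; -12.2500 -12.2500]
K = S⁻¹·BᵀPA = [0.2703 0.2703; -1.2432 -1.2432]
A−BK = [-0.8649 -0.8649; 3.2432 3.2432]
AᵀP(A−BK) = [2.3784 2.3784; 2.3784 2.3784]
P' = Q + AᵀP(A−BK) = [6.6284 3.8784; 3.8784 11.3784]
tr(P') = 18.0068


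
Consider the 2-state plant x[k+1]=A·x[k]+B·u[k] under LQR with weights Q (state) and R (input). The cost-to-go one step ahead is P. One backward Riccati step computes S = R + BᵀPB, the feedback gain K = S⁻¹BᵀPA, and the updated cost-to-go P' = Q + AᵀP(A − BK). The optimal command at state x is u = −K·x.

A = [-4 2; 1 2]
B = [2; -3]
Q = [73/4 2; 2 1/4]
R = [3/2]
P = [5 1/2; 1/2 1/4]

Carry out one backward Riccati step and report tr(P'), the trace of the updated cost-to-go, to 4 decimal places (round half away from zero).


38.3239

BᵀP = [8.5000 0.2500]
S = R + BᵀPB = [3/2] + [16.2500] = [17.7500]
BᵀPA = [-33.7500 17.5000]
K = S⁻¹·BᵀPA = [-1.9014 0.9859]
A−BK = [-0.1972 0.0282; -4.7042 4.9577]
AᵀP(A−BK) = [12.0775 -9.2254; -9.2254 7.7465]
P' = Q + AᵀP(A−BK) = [30.3275 -7.2254; -7.2254 7.9965]
tr(P') = 38.3239


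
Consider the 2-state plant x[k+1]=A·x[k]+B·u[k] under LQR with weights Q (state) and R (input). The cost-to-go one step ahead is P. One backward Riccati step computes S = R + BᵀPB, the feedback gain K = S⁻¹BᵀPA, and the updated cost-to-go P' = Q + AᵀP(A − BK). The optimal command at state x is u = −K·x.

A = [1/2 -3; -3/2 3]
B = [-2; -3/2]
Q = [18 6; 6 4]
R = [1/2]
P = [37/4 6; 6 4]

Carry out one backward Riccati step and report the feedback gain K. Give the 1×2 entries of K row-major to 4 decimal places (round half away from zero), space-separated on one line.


0.1606 0.3455

BᵀP = [-27.5000 -18.0000]
S = R + BᵀPB = [1/2] + [82.0000] = [82.5000]
BᵀPA = [13.2500 28.5000]
K = S⁻¹·BᵀPA = [0.1606 0.3455]
A−BK = [0.8212 -2.3091; -1.2591 3.5182]
AᵀP(A−BK) = [0.1845 -0.4523; -0.4523 1.4045]
P' = Q + AᵀP(A−BK) = [18.1845 5.5477; 5.5477 5.4045]
tr(P') = 23.5890


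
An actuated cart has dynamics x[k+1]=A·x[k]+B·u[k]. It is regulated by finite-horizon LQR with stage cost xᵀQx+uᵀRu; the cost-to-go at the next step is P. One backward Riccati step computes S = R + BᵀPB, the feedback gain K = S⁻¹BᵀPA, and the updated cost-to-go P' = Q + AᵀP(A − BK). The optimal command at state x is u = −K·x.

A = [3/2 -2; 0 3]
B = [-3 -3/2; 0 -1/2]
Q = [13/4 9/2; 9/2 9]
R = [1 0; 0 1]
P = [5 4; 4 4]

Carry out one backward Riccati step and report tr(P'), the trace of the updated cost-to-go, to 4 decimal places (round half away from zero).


BᵀP = [-15.0000 -12.0000; -9.5000 -8.0000]
S = R + BᵀPB = [1 0; 0 1] + [45.0000 28.5000; 28.5000 18.2500] = [46.0000 28.5000; 28.5000 19.2500]
BᵀPA = [-22.5000 -6.0000; -14.2500 -5.0000]
K = S⁻¹·BᵀPA = [-0.3686 0.3686; -0.1945 -0.8055]
A−BK = [0.1024 -2.1024; -0.0973 2.5973]
AᵀP(A−BK) = [0.1843 -0.1843; -0.1843 6.1843]
P' = Q + AᵀP(A−BK) = [3.4343 4.3157; 4.3157 15.1843]
tr(P') = 18.6186

18.6186


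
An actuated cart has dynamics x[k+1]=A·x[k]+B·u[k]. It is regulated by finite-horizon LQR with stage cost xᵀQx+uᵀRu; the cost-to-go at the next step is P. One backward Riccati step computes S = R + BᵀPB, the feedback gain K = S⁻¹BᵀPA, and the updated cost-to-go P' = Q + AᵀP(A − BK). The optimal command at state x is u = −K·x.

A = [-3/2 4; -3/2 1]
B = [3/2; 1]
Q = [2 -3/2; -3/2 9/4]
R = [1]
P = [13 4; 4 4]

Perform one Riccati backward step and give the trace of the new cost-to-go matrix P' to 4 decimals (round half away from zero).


16.0446

BᵀP = [23.5000 10.0000]
S = R + BᵀPB = [1] + [45.2500] = [46.2500]
BᵀPA = [-50.2500 104.0000]
K = S⁻¹·BᵀPA = [-1.0865 2.2486]
A−BK = [0.1297 0.6270; -0.4135 -1.2486]
AᵀP(A−BK) = [1.6541 -1.0054; -1.0054 10.1405]
P' = Q + AᵀP(A−BK) = [3.6541 -2.5054; -2.5054 12.3905]
tr(P') = 16.0446


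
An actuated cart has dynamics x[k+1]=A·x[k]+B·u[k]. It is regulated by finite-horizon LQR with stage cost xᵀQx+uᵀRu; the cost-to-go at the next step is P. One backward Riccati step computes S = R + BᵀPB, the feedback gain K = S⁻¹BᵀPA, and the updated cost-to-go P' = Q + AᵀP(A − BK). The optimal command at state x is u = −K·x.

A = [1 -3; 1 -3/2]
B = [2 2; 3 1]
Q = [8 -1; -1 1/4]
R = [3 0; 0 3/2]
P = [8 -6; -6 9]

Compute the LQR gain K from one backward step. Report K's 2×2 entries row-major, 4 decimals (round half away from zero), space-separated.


0.2359 -0.0357 0.2381 -1.3571

BᵀP = [-2.0000 15.0000; 10.0000 -3.0000]
S = R + BᵀPB = [3 0; 0 3/2] + [41.0000 11.0000; 11.0000 17.0000] = [44.0000 11.0000; 11.0000 18.5000]
BᵀPA = [13.0000 -16.5000; 7.0000 -25.5000]
K = S⁻¹·BᵀPA = [0.2359 -0.0357; 0.2381 -1.3571]
A−BK = [0.0519 -0.2143; 0.0541 -0.0357]
AᵀP(A−BK) = [0.2662 -0.5357; -0.5357 3.0536]
P' = Q + AᵀP(A−BK) = [8.2662 -1.5357; -1.5357 3.3036]
tr(P') = 11.5698


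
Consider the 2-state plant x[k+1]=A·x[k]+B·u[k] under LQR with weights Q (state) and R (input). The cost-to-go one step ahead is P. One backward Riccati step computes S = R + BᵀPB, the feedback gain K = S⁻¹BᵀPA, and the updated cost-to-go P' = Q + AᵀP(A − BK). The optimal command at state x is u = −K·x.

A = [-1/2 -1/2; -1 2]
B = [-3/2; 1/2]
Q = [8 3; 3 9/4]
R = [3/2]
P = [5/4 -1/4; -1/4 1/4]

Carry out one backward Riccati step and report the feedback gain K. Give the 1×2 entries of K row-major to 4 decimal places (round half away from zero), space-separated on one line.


BᵀP = [-2.0000 0.5000]
S = R + BᵀPB = [3/2] + [3.2500] = [4.7500]
BᵀPA = [0.5000 2.0000]
K = S⁻¹·BᵀPA = [0.1053 0.4211]
A−BK = [-0.3421 0.1316; -1.0526 1.7895]
AᵀP(A−BK) = [0.2599 -0.2730; -0.2730 0.9704]
P' = Q + AᵀP(A−BK) = [8.2599 2.7270; 2.7270 3.2204]
tr(P') = 11.4803

0.1053 0.4211


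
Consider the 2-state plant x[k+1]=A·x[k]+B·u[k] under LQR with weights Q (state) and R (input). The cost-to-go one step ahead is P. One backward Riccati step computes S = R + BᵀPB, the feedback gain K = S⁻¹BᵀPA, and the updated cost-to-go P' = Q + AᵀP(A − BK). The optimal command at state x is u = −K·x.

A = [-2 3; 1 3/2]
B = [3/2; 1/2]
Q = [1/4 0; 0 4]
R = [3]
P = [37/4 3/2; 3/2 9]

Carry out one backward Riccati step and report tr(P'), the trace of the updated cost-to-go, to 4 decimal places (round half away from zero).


40.3758

BᵀP = [14.6250 6.7500]
S = R + BᵀPB = [3] + [25.3125] = [28.3125]
BᵀPA = [-22.5000 54.0000]
K = S⁻¹·BᵀPA = [-0.7947 1.9073]
A−BK = [-0.8079 0.1391; 1.3974 0.5464]
AᵀP(A−BK) = [22.1192 0.9139; 0.9139 14.0066]
P' = Q + AᵀP(A−BK) = [22.3692 0.9139; 0.9139 18.0066]
tr(P') = 40.3758


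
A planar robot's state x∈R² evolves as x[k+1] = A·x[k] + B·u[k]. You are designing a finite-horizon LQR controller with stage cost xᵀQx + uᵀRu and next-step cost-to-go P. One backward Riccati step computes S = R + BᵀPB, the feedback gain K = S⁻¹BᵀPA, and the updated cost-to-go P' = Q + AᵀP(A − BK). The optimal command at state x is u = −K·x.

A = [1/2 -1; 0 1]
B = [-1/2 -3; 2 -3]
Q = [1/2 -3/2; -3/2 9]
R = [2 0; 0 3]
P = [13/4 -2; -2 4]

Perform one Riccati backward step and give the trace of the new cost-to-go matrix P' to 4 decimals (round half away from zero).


10.8402

BᵀP = [-5.6250 9.0000; -3.7500 -6.0000]
S = R + BᵀPB = [2 0; 0 3] + [20.8125 -10.1250; -10.1250 29.2500] = [22.8125 -10.1250; -10.1250 32.2500]
BᵀPA = [-2.8125 14.6250; -1.8750 -2.2500]
K = S⁻¹·BᵀPA = [-0.1732 0.7089; -0.1125 0.1528]
A−BK = [0.0758 -0.1871; 0.0089 0.0406]
AᵀP(A−BK) = [0.1143 -0.3447; -0.3447 1.2259]
P' = Q + AᵀP(A−BK) = [0.6143 -1.8447; -1.8447 10.2259]
tr(P') = 10.8402


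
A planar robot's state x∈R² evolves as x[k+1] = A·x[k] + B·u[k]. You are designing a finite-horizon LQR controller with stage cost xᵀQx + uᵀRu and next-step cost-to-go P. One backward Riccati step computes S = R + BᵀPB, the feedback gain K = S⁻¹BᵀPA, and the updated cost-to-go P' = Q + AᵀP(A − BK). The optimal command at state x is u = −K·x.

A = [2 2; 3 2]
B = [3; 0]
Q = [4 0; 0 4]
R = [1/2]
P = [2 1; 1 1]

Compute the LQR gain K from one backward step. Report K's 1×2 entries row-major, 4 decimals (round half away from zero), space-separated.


1.1351 0.9730

BᵀP = [6.0000 3.0000]
S = R + BᵀPB = [1/2] + [18.0000] = [18.5000]
BᵀPA = [21.0000 18.0000]
K = S⁻¹·BᵀPA = [1.1351 0.9730]
A−BK = [-1.4054 -0.9189; 3.0000 2.0000]
AᵀP(A−BK) = [5.1622 3.5676; 3.5676 2.4865]
P' = Q + AᵀP(A−BK) = [9.1622 3.5676; 3.5676 6.4865]
tr(P') = 15.6486


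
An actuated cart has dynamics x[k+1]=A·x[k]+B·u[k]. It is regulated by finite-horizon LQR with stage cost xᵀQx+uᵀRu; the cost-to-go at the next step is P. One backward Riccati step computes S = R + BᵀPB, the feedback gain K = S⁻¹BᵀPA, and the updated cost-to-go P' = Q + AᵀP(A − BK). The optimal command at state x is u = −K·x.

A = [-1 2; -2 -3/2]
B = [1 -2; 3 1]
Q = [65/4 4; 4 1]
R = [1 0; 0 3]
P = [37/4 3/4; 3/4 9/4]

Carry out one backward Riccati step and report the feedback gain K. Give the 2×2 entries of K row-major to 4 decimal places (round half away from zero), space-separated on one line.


-0.6954 -0.0940 0.1394 -0.9702

BᵀP = [11.5000 7.5000; -17.7500 0.7500]
S = R + BᵀPB = [1 0; 0 3] + [34.0000 -15.5000; -15.5000 36.2500] = [35.0000 -15.5000; -15.5000 39.2500]
BᵀPA = [-26.5000 11.7500; 16.2500 -36.6250]
K = S⁻¹·BᵀPA = [-0.6954 -0.0940; 0.1394 -0.9702]
A−BK = [-0.0258 0.1535; -0.0532 -0.2479]
AᵀP(A−BK) = [0.5565 -0.3487; -0.3487 3.1320]
P' = Q + AᵀP(A−BK) = [16.8065 3.6513; 3.6513 4.1320]
tr(P') = 20.9385


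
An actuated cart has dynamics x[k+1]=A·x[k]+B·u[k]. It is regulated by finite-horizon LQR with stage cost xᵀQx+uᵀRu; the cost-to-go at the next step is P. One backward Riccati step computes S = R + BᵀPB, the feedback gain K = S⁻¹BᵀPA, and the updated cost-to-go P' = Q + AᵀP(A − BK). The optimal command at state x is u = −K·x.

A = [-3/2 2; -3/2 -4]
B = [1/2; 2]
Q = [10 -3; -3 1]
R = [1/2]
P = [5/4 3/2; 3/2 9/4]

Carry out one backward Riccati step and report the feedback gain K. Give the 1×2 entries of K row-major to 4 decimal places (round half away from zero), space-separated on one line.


-1.0390 -1.0732

BᵀP = [3.6250 5.2500]
S = R + BᵀPB = [1/2] + [12.3125] = [12.8125]
BᵀPA = [-13.3125 -13.7500]
K = S⁻¹·BᵀPA = [-1.0390 -1.0732]
A−BK = [-0.9805 2.5366; 0.5780 -1.8537]
AᵀP(A−BK) = [0.7930 -0.0366; -0.0366 2.2439]
P' = Q + AᵀP(A−BK) = [10.7930 -3.0366; -3.0366 3.2439]
tr(P') = 14.0369


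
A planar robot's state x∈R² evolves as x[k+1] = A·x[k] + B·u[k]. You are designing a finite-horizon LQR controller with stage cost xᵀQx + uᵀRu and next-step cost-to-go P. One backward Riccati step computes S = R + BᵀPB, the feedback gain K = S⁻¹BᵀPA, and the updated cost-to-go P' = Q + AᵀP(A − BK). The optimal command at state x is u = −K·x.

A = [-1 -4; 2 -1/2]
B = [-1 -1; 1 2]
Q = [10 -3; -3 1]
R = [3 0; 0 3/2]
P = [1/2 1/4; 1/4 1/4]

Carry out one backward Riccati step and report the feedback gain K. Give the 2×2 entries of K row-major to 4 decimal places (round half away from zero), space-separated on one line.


BᵀP = [-0.2500 0.0000; 0.0000 0.2500]
S = R + BᵀPB = [3 0; 0 3/2] + [0.2500 0.2500; 0.2500 0.5000] = [3.2500 0.2500; 0.2500 2.0000]
BᵀPA = [0.2500 1.0000; 0.5000 -0.1250]
K = S⁻¹·BᵀPA = [0.0583 0.3155; 0.2427 -0.1019]
A−BK = [-0.6990 -3.7864; 1.4563 -0.6117]
AᵀP(A−BK) = [0.3641 -0.1529; -0.1529 8.7342]
P' = Q + AᵀP(A−BK) = [10.3641 -3.1529; -3.1529 9.7342]
tr(P') = 20.0983

0.0583 0.3155 0.2427 -0.1019


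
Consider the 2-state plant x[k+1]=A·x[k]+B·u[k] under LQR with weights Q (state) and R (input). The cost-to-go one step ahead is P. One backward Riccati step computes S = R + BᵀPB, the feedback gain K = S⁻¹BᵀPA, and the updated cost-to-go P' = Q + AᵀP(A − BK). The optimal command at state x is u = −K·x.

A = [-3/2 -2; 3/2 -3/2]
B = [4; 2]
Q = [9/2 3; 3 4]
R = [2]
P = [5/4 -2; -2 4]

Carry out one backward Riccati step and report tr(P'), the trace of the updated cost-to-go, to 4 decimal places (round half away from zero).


BᵀP = [1.0000 0.0000]
S = R + BᵀPB = [2] + [4.0000] = [6.0000]
BᵀPA = [-1.5000 -2.0000]
K = S⁻¹·BᵀPA = [-0.2500 -0.3333]
A−BK = [-0.5000 -0.6667; 2.0000 -0.8333]
AᵀP(A−BK) = [20.4375 -4.2500; -4.2500 1.3333]
P' = Q + AᵀP(A−BK) = [24.9375 -1.2500; -1.2500 5.3333]
tr(P') = 30.2708

30.2708


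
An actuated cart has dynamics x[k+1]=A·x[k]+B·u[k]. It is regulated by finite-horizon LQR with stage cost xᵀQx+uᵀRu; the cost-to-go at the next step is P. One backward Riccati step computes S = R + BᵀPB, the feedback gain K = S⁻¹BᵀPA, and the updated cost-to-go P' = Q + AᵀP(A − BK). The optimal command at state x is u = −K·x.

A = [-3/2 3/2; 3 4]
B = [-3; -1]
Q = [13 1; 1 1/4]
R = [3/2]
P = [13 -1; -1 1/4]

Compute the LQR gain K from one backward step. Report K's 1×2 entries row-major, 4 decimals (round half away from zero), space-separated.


BᵀP = [-38.0000 2.7500]
S = R + BᵀPB = [3/2] + [111.2500] = [112.7500]
BᵀPA = [65.2500 -46.0000]
K = S⁻¹·BᵀPA = [0.5787 -0.4080]
A−BK = [0.2361 0.2761; 3.5787 3.5920]
AᵀP(A−BK) = [2.7389 1.8708; 1.8708 2.4828]
P' = Q + AᵀP(A−BK) = [15.7389 2.8708; 2.8708 2.7328]
tr(P') = 18.4717

0.5787 -0.4080


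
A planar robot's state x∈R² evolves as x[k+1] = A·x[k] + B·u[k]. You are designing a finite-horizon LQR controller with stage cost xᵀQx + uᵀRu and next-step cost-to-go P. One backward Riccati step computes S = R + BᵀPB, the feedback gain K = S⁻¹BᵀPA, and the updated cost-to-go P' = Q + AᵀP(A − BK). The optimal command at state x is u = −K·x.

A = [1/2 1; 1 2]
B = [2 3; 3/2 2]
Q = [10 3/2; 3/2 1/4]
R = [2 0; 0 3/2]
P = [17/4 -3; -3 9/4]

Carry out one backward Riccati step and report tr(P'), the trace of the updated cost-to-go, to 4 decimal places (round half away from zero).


BᵀP = [4.0000 -2.6250; 6.7500 -4.5000]
S = R + BᵀPB = [2 0; 0 3/2] + [4.0625 6.7500; 6.7500 11.2500] = [6.0625 6.7500; 6.7500 12.7500]
BᵀPA = [-0.6250 -1.2500; -1.1250 -2.2500]
K = S⁻¹·BᵀPA = [-0.0118 -0.0236; -0.0820 -0.1640]
A−BK = [0.7696 1.5391; 1.1817 2.3634]
AᵀP(A−BK) = [0.2129 0.4258; 0.4258 0.8516]
P' = Q + AᵀP(A−BK) = [10.2129 1.9258; 1.9258 1.1016]
tr(P') = 11.3144

11.3144


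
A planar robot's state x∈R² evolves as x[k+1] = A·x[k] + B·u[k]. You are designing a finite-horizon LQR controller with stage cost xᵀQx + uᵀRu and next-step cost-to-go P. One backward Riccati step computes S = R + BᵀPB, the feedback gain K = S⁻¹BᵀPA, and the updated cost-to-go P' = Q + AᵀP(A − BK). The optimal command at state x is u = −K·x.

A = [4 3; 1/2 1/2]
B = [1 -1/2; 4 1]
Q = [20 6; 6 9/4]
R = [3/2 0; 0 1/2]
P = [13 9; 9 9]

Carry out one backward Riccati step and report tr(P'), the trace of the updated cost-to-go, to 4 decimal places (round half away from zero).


41.4904

BᵀP = [49.0000 45.0000; 2.5000 4.5000]
S = R + BᵀPB = [3/2 0; 0 1/2] + [229.0000 20.5000; 20.5000 3.2500] = [230.5000 20.5000; 20.5000 3.7500]
BᵀPA = [218.5000 169.5000; 12.2500 9.7500]
K = S⁻¹·BᵀPA = [1.2795 0.9811; -3.7278 -2.7636]
A−BK = [0.8566 0.6371; -0.8901 -0.6610]
AᵀP(A−BK) = [12.3491 9.2242; 9.2242 6.8912]
P' = Q + AᵀP(A−BK) = [32.3491 15.2242; 15.2242 9.1412]
tr(P') = 41.4904


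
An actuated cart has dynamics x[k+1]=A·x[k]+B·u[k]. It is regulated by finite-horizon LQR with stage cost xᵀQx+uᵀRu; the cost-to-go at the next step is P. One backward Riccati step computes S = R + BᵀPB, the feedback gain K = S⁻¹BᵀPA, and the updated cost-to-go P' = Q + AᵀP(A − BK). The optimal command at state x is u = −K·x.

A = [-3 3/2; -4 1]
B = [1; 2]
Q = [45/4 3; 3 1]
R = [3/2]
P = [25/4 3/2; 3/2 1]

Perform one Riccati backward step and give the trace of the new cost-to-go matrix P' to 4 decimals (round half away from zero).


BᵀP = [9.2500 3.5000]
S = R + BᵀPB = [3/2] + [16.2500] = [17.7500]
BᵀPA = [-41.7500 17.3750]
K = S⁻¹·BᵀPA = [-2.3521 0.9789]
A−BK = [-0.6479 0.5211; 0.7042 -0.9577]
AᵀP(A−BK) = [10.0493 -4.7570; -4.7570 2.5546]
P' = Q + AᵀP(A−BK) = [21.2993 -1.7570; -1.7570 3.5546]
tr(P') = 24.8539

24.8539


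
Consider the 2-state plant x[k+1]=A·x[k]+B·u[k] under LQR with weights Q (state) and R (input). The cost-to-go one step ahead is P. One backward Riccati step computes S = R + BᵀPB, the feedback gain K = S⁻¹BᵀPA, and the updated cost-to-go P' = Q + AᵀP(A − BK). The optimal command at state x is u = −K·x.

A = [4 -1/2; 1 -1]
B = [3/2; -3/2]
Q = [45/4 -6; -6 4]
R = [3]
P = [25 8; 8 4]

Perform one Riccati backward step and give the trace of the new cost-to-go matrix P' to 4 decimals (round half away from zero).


128.9244

BᵀP = [25.5000 6.0000]
S = R + BᵀPB = [3] + [29.2500] = [32.2500]
BᵀPA = [108.0000 -18.7500]
K = S⁻¹·BᵀPA = [3.3488 -0.5814]
A−BK = [-1.0233 0.3721; 6.0233 -1.8721]
AᵀP(A−BK) = [106.3256 -27.2093; -27.2093 7.3488]
P' = Q + AᵀP(A−BK) = [117.5756 -33.2093; -33.2093 11.3488]
tr(P') = 128.9244


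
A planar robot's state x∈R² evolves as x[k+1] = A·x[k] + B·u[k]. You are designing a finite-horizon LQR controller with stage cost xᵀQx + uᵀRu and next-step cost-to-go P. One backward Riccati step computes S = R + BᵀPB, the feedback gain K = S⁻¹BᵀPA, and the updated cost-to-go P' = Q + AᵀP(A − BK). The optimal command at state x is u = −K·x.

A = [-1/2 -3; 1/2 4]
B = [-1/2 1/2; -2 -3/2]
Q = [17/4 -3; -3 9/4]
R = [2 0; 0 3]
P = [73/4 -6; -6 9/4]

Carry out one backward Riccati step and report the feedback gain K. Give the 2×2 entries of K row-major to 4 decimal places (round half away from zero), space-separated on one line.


-0.0336 -0.3425 -0.5607 -3.6352

BᵀP = [2.8750 -1.5000; 18.1250 -6.3750]
S = R + BᵀPB = [2 0; 0 3] + [1.5625 3.6875; 3.6875 18.6250] = [3.5625 3.6875; 3.6875 21.6250]
BᵀPA = [-2.1875 -14.6250; -12.2500 -79.8750]
K = S⁻¹·BᵀPA = [-0.0336 -0.3425; -0.5607 -3.6352]
A−BK = [-0.2364 -1.3536; -0.4083 -2.1378]
AᵀP(A−BK) = [1.1824 7.5941; 7.5941 48.8763]
P' = Q + AᵀP(A−BK) = [5.4324 4.5941; 4.5941 51.1263]
tr(P') = 56.5587


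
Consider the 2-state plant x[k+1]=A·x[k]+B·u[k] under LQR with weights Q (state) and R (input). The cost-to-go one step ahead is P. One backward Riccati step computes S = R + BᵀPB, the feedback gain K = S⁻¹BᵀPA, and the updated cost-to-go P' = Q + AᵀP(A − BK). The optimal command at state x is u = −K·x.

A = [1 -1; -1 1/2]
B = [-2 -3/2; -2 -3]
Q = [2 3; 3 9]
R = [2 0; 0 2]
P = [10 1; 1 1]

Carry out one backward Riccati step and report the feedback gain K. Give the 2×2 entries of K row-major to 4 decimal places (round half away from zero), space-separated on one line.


-0.5833 0.5231 0.3000 -0.1833

BᵀP = [-22.0000 -4.0000; -18.0000 -4.5000]
S = R + BᵀPB = [2 0; 0 2] + [52.0000 45.0000; 45.0000 40.5000] = [54.0000 45.0000; 45.0000 42.5000]
BᵀPA = [-18.0000 20.0000; -13.5000 15.7500]
K = S⁻¹·BᵀPA = [-0.5833 0.5231; 0.3000 -0.1833]
A−BK = [0.2833 -0.2287; -1.2667 0.9963]
AᵀP(A−BK) = [2.5500 -2.0583; -2.0583 1.6745]
P' = Q + AᵀP(A−BK) = [4.5500 0.9417; 0.9417 10.6745]
tr(P') = 15.2245


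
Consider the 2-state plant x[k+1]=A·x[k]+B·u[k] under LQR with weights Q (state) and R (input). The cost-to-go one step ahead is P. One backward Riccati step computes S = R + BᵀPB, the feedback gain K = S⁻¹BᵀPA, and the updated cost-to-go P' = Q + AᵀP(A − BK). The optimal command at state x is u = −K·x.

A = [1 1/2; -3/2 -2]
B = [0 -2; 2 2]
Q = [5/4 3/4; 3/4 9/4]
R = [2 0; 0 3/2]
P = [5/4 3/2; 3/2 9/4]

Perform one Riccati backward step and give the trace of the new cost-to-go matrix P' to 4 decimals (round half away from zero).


BᵀP = [3.0000 4.5000; 0.5000 1.5000]
S = R + BᵀPB = [2 0; 0 3/2] + [9.0000 3.0000; 3.0000 2.0000] = [11.0000 3.0000; 3.0000 3.5000]
BᵀPA = [-3.7500 -7.5000; -1.7500 -2.7500]
K = S⁻¹·BᵀPA = [-0.2669 -0.6102; -0.2712 -0.2627]
A−BK = [0.4576 -0.0254; -0.4237 -0.2542]
AᵀP(A−BK) = [0.3369 0.5021; 0.5021 1.0138]
P' = Q + AᵀP(A−BK) = [1.5869 1.2521; 1.2521 3.2638]
tr(P') = 4.8506

4.8506


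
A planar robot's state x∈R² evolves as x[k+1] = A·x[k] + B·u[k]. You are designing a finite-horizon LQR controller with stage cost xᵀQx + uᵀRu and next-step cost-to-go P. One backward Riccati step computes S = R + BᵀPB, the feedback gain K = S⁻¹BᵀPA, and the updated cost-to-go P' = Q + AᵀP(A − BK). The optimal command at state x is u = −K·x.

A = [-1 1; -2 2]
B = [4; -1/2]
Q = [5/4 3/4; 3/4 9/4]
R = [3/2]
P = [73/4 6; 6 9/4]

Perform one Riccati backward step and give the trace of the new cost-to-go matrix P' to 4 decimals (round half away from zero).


6.7781

BᵀP = [70.0000 22.8750]
S = R + BᵀPB = [3/2] + [268.5625] = [270.0625]
BᵀPA = [-115.7500 115.7500]
K = S⁻¹·BᵀPA = [-0.4286 0.4286]
A−BK = [0.7144 -0.7144; -2.2143 2.2143]
AᵀP(A−BK) = [1.6390 -1.6390; -1.6390 1.6390]
P' = Q + AᵀP(A−BK) = [2.8890 -0.8890; -0.8890 3.8890]
tr(P') = 6.7781


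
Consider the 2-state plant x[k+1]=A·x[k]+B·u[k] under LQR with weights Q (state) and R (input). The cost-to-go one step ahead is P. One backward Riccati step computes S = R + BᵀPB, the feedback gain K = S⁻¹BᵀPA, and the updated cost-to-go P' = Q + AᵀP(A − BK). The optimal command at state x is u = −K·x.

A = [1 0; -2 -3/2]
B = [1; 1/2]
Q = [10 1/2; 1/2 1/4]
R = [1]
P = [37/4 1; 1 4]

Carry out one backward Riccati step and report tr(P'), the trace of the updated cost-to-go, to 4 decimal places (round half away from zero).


37.6990

BᵀP = [9.7500 3.0000]
S = R + BᵀPB = [1] + [11.2500] = [12.2500]
BᵀPA = [3.7500 -4.5000]
K = S⁻¹·BᵀPA = [0.3061 -0.3673]
A−BK = [0.6939 0.3673; -2.1531 -1.3163]
AᵀP(A−BK) = [20.1020 11.8776; 11.8776 7.3469]
P' = Q + AᵀP(A−BK) = [30.1020 12.3776; 12.3776 7.5969]
tr(P') = 37.6990


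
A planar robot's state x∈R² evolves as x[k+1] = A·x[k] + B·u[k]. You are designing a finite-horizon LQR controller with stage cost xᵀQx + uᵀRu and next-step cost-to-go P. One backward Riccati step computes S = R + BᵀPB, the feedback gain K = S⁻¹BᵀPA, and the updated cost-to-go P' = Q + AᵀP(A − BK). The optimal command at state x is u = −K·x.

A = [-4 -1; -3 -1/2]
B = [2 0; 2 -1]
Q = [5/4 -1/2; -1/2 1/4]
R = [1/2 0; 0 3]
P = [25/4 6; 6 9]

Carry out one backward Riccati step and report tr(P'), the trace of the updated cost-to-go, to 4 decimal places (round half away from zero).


3.8795

BᵀP = [24.5000 30.0000; -6.0000 -9.0000]
S = R + BᵀPB = [1/2 0; 0 3] + [109.0000 -30.0000; -30.0000 9.0000] = [109.5000 -30.0000; -30.0000 12.0000]
BᵀPA = [-188.0000 -39.5000; 51.0000 10.5000]
K = S⁻¹·BᵀPA = [-1.7536 -0.3841; -0.1341 -0.0851]
A−BK = [-0.4928 -0.2319; 0.3732 0.1830]
AᵀP(A−BK) = [2.1558 0.6395; 0.6395 0.2237]
P' = Q + AᵀP(A−BK) = [3.4058 0.1395; 0.1395 0.4737]
tr(P') = 3.8795


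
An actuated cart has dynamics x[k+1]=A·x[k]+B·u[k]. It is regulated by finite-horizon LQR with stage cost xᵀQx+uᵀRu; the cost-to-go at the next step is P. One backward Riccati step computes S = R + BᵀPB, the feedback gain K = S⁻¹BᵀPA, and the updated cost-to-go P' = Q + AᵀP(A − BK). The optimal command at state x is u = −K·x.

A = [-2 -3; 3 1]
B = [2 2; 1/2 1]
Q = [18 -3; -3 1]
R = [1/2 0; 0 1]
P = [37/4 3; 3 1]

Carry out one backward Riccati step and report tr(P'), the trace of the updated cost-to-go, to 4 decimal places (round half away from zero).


BᵀP = [20.0000 6.5000; 21.5000 7.0000]
S = R + BᵀPB = [1/2 0; 0 1] + [43.2500 46.5000; 46.5000 50.0000] = [43.7500 46.5000; 46.5000 51.0000]
BᵀPA = [-20.5000 -53.5000; -22.0000 -57.5000]
K = S⁻¹·BᵀPA = [-0.3261 -0.7935; -0.1341 -0.4040]
A−BK = [-1.0797 -0.6051; 3.2971 1.8007]
AᵀP(A−BK) = [0.3659 0.3460; 0.3460 0.5697]
P' = Q + AᵀP(A−BK) = [18.3659 -2.6540; -2.6540 1.5697]
tr(P') = 19.9357

19.9357


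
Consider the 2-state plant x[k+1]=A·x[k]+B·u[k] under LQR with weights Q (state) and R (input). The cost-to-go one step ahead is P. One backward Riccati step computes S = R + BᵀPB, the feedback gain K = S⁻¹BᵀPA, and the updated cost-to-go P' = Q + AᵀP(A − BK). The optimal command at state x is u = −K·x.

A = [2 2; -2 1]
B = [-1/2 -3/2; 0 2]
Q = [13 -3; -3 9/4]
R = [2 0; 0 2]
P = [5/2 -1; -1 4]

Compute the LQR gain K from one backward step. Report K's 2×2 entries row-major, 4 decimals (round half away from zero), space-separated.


BᵀP = [-1.2500 0.5000; -5.7500 9.5000]
S = R + BᵀPB = [2 0; 0 2] + [0.6250 2.8750; 2.8750 27.6250] = [2.6250 2.8750; 2.8750 29.6250]
BᵀPA = [-3.5000 -2.0000; -30.5000 -2.0000]
K = S⁻¹·BᵀPA = [-0.2302 -0.7698; -1.0072 0.0072]
A−BK = [0.3741 1.6259; 0.0144 0.9856]
AᵀP(A−BK) = [2.4748 1.5252; 1.5252 8.4748]
P' = Q + AᵀP(A−BK) = [15.4748 -1.4748; -1.4748 10.7248]
tr(P') = 26.1996

-0.2302 -0.7698 -1.0072 0.0072


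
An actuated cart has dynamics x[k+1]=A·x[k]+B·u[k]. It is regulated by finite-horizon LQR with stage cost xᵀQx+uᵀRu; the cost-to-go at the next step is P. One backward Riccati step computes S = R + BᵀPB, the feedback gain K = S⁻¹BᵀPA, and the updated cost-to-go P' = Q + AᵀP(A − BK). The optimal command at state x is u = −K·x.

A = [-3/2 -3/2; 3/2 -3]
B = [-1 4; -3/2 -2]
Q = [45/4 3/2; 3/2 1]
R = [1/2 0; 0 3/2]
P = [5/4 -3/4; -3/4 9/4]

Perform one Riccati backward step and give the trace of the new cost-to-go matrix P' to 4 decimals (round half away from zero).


BᵀP = [-0.1250 -2.6250; 6.5000 -7.5000]
S = R + BᵀPB = [1/2 0; 0 3/2] + [4.0625 4.7500; 4.7500 41.0000] = [4.5625 4.7500; 4.7500 42.5000]
BᵀPA = [-3.7500 8.0625; -21.0000 12.7500]
K = S⁻¹·BᵀPA = [-0.3480 1.6464; -0.4552 0.1160]
A−BK = [-0.0271 -0.3176; 0.0676 -0.2985]
AᵀP(A−BK) = [0.3853 -0.3903; -0.3903 1.5598]
P' = Q + AᵀP(A−BK) = [11.6353 1.1097; 1.1097 2.5598]
tr(P') = 14.1951

14.1951


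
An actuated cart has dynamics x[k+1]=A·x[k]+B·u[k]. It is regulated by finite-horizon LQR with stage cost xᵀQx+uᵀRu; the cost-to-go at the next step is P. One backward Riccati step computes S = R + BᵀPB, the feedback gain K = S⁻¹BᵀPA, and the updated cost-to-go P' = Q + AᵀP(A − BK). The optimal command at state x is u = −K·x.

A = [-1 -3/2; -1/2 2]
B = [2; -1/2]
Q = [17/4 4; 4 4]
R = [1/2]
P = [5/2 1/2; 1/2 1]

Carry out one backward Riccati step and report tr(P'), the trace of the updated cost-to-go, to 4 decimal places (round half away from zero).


BᵀP = [4.7500 0.5000]
S = R + BᵀPB = [1/2] + [9.2500] = [9.7500]
BᵀPA = [-5.0000 -6.1250]
K = S⁻¹·BᵀPA = [-0.5128 -0.6282]
A−BK = [0.0256 -0.2436; -0.7564 1.6859]
AᵀP(A−BK) = [0.6859 -1.0160; -1.0160 2.7772]
P' = Q + AᵀP(A−BK) = [4.9359 2.9840; 2.9840 6.7772]
tr(P') = 11.7131

11.7131


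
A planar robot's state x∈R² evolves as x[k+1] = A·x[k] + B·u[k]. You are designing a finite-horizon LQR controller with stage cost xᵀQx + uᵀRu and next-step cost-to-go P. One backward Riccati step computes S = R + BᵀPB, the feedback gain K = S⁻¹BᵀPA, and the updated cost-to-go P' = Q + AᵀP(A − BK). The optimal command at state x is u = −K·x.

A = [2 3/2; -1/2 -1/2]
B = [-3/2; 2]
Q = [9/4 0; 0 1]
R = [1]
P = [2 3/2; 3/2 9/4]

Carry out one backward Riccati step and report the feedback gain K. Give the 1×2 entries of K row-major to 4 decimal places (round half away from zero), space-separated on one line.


BᵀP = [0.0000 2.2500]
S = R + BᵀPB = [1] + [4.5000] = [5.5000]
BᵀPA = [-1.1250 -1.1250]
K = S⁻¹·BᵀPA = [-0.2045 -0.2045]
A−BK = [1.6932 1.1932; -0.0909 -0.0909]
AᵀP(A−BK) = [5.3324 3.7074; 3.7074 2.5824]
P' = Q + AᵀP(A−BK) = [7.5824 3.7074; 3.7074 3.5824]
tr(P') = 11.1648

-0.2045 -0.2045


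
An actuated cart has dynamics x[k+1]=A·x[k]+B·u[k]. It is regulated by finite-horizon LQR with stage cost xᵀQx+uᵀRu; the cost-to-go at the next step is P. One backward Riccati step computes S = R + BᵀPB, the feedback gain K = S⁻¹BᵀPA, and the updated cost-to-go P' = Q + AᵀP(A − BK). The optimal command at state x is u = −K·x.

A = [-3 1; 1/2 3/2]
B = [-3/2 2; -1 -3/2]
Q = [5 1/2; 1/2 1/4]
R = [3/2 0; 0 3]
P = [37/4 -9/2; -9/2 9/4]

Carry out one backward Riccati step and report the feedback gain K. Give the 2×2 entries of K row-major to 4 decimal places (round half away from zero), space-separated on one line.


BᵀP = [-9.3750 4.5000; 25.2500 -12.3750]
S = R + BᵀPB = [3/2 0; 0 3] + [9.5625 -25.5000; -25.5000 69.0625] = [11.0625 -25.5000; -25.5000 72.0625]
BᵀPA = [30.3750 -2.6250; -81.9375 6.6875]
K = S⁻¹·BᵀPA = [0.6771 -0.1268; -0.8974 0.0479]
A−BK = [-0.1895 0.7139; -0.1691 1.4451]
AᵀP(A−BK) = [3.2120 -0.2835; -0.2835 0.1591]
P' = Q + AᵀP(A−BK) = [8.2120 0.2165; 0.2165 0.4091]
tr(P') = 8.6211

0.6771 -0.1268 -0.8974 0.0479
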